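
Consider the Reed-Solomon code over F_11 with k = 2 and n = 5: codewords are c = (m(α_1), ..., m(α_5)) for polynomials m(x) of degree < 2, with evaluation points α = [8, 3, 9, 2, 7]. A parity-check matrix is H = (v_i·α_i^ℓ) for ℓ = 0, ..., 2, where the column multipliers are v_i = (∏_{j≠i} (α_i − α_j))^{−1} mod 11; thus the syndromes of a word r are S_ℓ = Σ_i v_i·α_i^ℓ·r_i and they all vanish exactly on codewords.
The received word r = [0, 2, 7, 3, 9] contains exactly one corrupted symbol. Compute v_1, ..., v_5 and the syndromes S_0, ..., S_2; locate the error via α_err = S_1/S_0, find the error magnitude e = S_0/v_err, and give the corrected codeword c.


S = (1, 8, 9), error at position 1, error magnitude e = 3, c = [8, 2, 7, 3, 9].

Step 1: column multipliers v_i = (∏_{j≠i}(α_i − α_j))^{−1} mod 11.
  i = 1 (α = 8): (8−3)(8−9)(8−2)(8−7) = 5·(−1)·6·1 = −30 ≡ 3, so v_1 = 3^{−1} = 4 (mod 11).
  i = 2 (α = 3): (3−8)(3−9)(3−2)(3−7) = (−5)·(−6)·1·(−4) = −120 ≡ 1, so v_2 = 1^{−1} = 1 (mod 11).
  i = 3 (α = 9): (9−8)(9−3)(9−2)(9−7) = 1·6·7·2 = 84 ≡ 7, so v_3 = 7^{−1} = 8 (mod 11).
  i = 4 (α = 2): (2−8)(2−3)(2−9)(2−7) = (−6)·(−1)·(−7)·(−5) = 210 ≡ 1, so v_4 = 1^{−1} = 1 (mod 11).
  i = 5 (α = 7): (7−8)(7−3)(7−9)(7−2) = (−1)·4·(−2)·5 = 40 ≡ 7, so v_5 = 7^{−1} = 8 (mod 11).
  v = [4, 1, 8, 1, 8].
Step 2: syndromes of r = [0, 2, 7, 3, 9] (all sums mod 11).
  S_0 = Σ v_i r_i = 4·0 + 1·2 + 8·7 + 1·3 + 8·9 = 133 ≡ 1.
  S_1 = Σ v_i α_i r_i = 4·8·0 + 1·3·2 + 8·9·7 + 1·2·3 + 8·7·9 = 1020 ≡ 8.
  α_i^2 mod 11 = [9, 9, 4, 4, 5].
  S_2 = Σ v_i α_i^2 r_i = 4·9·0 + 1·9·2 + 8·4·7 + 1·4·3 + 8·5·9 = 614 ≡ 9.
  S = (1, 8, 9) ≠ 0, so r is not a codeword (an error is present).
Step 3: locate the error. For a single error e at position i, S_ℓ = v_i·e·α_i^ℓ, so α_err = S_1/S_0.
  S_0^{−1} = 1^{−1} = 1 (mod 11), so α_err = 8·1 = 8 ≡ 8 = α_1. Error position i = 1.
  Consistency check: S_2/S_1 = 9·7 = 63 ≡ 8 = α_err ✓ (single-error assumption holds).
Step 4: error magnitude e = S_0/v_1 = S_0·∏_{j≠1}(α_1 − α_j) = 1·3 = 3 ≡ 3 (mod 11).
Step 5: correct position 1: c_1 = r_1 − e = 0 − 3 ≡ 8 (mod 11). Hence c = [8, 2, 7, 3, 9].
  Check: interpolating c through the α_i gives m(x) = 5 + 10·x (degree < 2) with m(α_i) = c_i for every i, so c is indeed a codeword.


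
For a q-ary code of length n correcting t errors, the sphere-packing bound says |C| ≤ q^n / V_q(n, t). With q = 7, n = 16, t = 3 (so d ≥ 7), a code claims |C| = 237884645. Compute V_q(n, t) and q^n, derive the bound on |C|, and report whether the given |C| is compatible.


V_q(n, t) = 125377, q^n = 33232930569601, Hamming bound = 265064011, |C| = 237884645 ≤ bound (satisfied).

Step 1: Compute V_q(n, t) = Σ_{j=0}^3 C(n, j) (q−1)^j.
  j = 0: C(16,0)·(6)^0 = 1·1 = 1.
  j = 1: C(16,1)·(6)^1 = 16·6 = 96.
  j = 2: C(16,2)·(6)^2 = 120·36 = 4320.
  j = 3: C(16,3)·(6)^3 = 560·216 = 120960.
  V_q(n, t) = 1 + 96 + 4320 + 120960 = 125377.
Step 2: q^n = 7^16 = 33232930569601.
Step 3: Hamming bound ⌊q^n / V_q(n,t)⌋ = ⌊33232930569601/125377⌋ = 265064011.
Step 4: Compare |C| = 237884645 to 265064011: satisfied.
The claimed |C| lies below the Hamming bound.


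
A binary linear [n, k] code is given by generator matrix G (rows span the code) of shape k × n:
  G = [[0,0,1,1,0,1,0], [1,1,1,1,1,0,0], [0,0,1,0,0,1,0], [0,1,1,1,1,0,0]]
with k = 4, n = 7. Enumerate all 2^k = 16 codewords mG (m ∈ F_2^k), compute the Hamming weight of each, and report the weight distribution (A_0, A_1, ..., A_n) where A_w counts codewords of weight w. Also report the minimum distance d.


Weight distribution: A_0 = 1, A_1 = 2, A_2 = 2, A_3 = 4, A_4 = 5, A_5 = 2. Minimum distance d = 1.

Enumerate all 2^4 = 16 messages m ∈ F_2^4.
For each, compute codeword c = mG in F_2^7, then tally its weight.
  m = 0000 → c = 0000000, weight = 0.
  m = 1000 → c = 0011010, weight = 3.
  m = 0100 → c = 1111100, weight = 5.
  m = 1100 → c = 1100110, weight = 4.
  m = 0010 → c = 0010010, weight = 2.
  m = 1010 → c = 0001000, weight = 1.
  m = 0110 → c = 1101110, weight = 5.
  m = 1110 → c = 1110100, weight = 4.
  m = 0001 → c = 0111100, weight = 4.
  m = 1001 → c = 0100110, weight = 3.
  m = 0101 → c = 1000000, weight = 1.
  m = 1101 → c = 1011010, weight = 4.
  m = 0011 → c = 0101110, weight = 4.
  m = 1011 → c = 0110100, weight = 3.
  m = 0111 → c = 1010010, weight = 3.
  m = 1111 → c = 1001000, weight = 2.
Tally weights:
  weight 0: 1 codewords.
  weight 1: 2 codewords.
  weight 2: 2 codewords.
  weight 3: 4 codewords.
  weight 4: 5 codewords.
  weight 5: 2 codewords.
Minimum distance d = smallest w > 0 with A_w > 0 = 1.
Sanity: Σ A_w = 16 = 2^4 = 16 ✓.


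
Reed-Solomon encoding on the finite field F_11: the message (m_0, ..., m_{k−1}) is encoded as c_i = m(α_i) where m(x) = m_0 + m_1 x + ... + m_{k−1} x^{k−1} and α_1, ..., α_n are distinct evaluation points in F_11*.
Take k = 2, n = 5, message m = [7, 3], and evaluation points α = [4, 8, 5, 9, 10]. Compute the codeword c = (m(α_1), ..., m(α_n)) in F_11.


c = [8, 9, 0, 1, 4]

Message polynomial: m(x) = 7 + 3·x (mod 11).
For each evaluation point α_i, compute m(α_i) mod 11:
  α_1 = 4: Horner steps 3 → 8, so m(4) = 8.
  α_2 = 8: Horner steps 3 → 9, so m(8) = 9.
  α_3 = 5: Horner steps 3 → 0, so m(5) = 0.
  α_4 = 9: Horner steps 3 → 1, so m(9) = 1.
  α_5 = 10: Horner steps 3 → 4, so m(10) = 4.
Codeword c = [8, 9, 0, 1, 4] ∈ F_11^5.


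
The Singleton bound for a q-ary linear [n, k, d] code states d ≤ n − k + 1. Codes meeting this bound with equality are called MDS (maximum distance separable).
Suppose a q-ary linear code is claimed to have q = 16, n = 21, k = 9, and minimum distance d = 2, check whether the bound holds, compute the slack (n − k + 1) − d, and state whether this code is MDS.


Singleton RHS = n − k + 1 = 13, slack = 11, bound satisfied, not MDS.

Singleton bound: d ≤ n − k + 1.
Here n = 21, k = 9, so n − k + 1 = 13.
Given d = 2, check d ≤ 13: YES.
Slack = (n − k + 1) − d = 11.
The code is NOT MDS (slack = 11 > 0).
Description: the claimed parameters are [21, 9, 2]_16; such a code would be non-MDS.


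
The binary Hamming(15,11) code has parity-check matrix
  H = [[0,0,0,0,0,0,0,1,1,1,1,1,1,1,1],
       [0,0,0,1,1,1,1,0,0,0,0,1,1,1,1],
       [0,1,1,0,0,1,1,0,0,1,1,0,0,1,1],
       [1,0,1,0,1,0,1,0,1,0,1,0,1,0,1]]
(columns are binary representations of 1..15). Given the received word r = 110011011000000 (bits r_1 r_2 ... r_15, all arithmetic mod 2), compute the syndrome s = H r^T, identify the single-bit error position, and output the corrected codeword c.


s = (0, 0, 0, 1)^T, error position = 1, corrected codeword c = 010011011000000

Compute s = H r^T mod 2 one row at a time:
  s_1 = 1 + 1 + 0 + 0 + 0 + 0 + 0 + 0 = 2 ≡ 0 (mod 2).
  s_2 = 0 + 1 + 1 + 0 + 0 + 0 + 0 + 0 = 2 ≡ 0 (mod 2).
  s_3 = 1 + 0 + 1 + 0 + 0 + 0 + 0 + 0 = 2 ≡ 0 (mod 2).
  s_4 = 1 + 0 + 1 + 0 + 1 + 0 + 0 + 0 = 3 ≡ 1 (mod 2).
s = (0, 0, 0, 1)^T — this equals column 1 of H (binary 0001), so error is at position 1.
Correct: flip bit 1 of r = 110011011000000 to get c = 010011011000000.


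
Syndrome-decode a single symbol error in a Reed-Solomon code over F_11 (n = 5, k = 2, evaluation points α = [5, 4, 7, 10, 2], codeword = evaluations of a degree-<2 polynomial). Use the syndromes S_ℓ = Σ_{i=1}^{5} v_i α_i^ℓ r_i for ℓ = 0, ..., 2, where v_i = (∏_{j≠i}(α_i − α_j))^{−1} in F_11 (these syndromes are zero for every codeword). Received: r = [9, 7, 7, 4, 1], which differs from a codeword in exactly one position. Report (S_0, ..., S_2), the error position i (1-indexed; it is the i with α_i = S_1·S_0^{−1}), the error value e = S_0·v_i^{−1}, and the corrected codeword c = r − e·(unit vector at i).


S = (1, 4, 5), error at position 2, error magnitude e = 8, c = [9, 10, 7, 4, 1].

Step 1: column multipliers v_i = (∏_{j≠i}(α_i − α_j))^{−1} mod 11.
  i = 1 (α = 5): (5−4)(5−7)(5−10)(5−2) = 1·(−2)·(−5)·3 = 30 ≡ 8, so v_1 = 8^{−1} = 7 (mod 11).
  i = 2 (α = 4): (4−5)(4−7)(4−10)(4−2) = (−1)·(−3)·(−6)·2 = −36 ≡ 8, so v_2 = 8^{−1} = 7 (mod 11).
  i = 3 (α = 7): (7−5)(7−4)(7−10)(7−2) = 2·3·(−3)·5 = −90 ≡ 9, so v_3 = 9^{−1} = 5 (mod 11).
  i = 4 (α = 10): (10−5)(10−4)(10−7)(10−2) = 5·6·3·8 = 720 ≡ 5, so v_4 = 5^{−1} = 9 (mod 11).
  i = 5 (α = 2): (2−5)(2−4)(2−7)(2−10) = (−3)·(−2)·(−5)·(−8) = 240 ≡ 9, so v_5 = 9^{−1} = 5 (mod 11).
  v = [7, 7, 5, 9, 5].
Step 2: syndromes of r = [9, 7, 7, 4, 1] (all sums mod 11).
  S_0 = Σ v_i r_i = 7·9 + 7·7 + 5·7 + 9·4 + 5·1 = 188 ≡ 1.
  S_1 = Σ v_i α_i r_i = 7·5·9 + 7·4·7 + 5·7·7 + 9·10·4 + 5·2·1 = 1126 ≡ 4.
  α_i^2 mod 11 = [3, 5, 5, 1, 4].
  S_2 = Σ v_i α_i^2 r_i = 7·3·9 + 7·5·7 + 5·5·7 + 9·1·4 + 5·4·1 = 665 ≡ 5.
  S = (1, 4, 5) ≠ 0, so r is not a codeword (an error is present).
Step 3: locate the error. For a single error e at position i, S_ℓ = v_i·e·α_i^ℓ, so α_err = S_1/S_0.
  S_0^{−1} = 1^{−1} = 1 (mod 11), so α_err = 4·1 = 4 ≡ 4 = α_2. Error position i = 2.
  Consistency check: S_2/S_1 = 5·3 = 15 ≡ 4 = α_err ✓ (single-error assumption holds).
Step 4: error magnitude e = S_0/v_2 = S_0·∏_{j≠2}(α_2 − α_j) = 1·8 = 8 ≡ 8 (mod 11).
Step 5: correct position 2: c_2 = r_2 − e = 7 − 8 ≡ 10 (mod 11). Hence c = [9, 10, 7, 4, 1].
  Check: interpolating c through the α_i gives m(x) = 3 + 10·x (degree < 2) with m(α_i) = c_i for every i, so c is indeed a codeword.


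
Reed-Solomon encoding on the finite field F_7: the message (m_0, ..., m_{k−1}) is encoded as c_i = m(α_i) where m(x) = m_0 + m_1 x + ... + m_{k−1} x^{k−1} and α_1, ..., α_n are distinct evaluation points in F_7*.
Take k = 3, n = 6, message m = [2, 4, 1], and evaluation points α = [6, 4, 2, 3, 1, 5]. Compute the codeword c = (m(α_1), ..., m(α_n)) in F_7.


c = [6, 6, 0, 2, 0, 5]

Message polynomial: m(x) = 2 + 4·x + 1·x^2 (mod 7).
For each evaluation point α_i, compute m(α_i) mod 7:
  α_1 = 6: Horner steps 1 → 3 → 6, so m(6) = 6.
  α_2 = 4: Horner steps 1 → 1 → 6, so m(4) = 6.
  α_3 = 2: Horner steps 1 → 6 → 0, so m(2) = 0.
  α_4 = 3: Horner steps 1 → 0 → 2, so m(3) = 2.
  α_5 = 1: Horner steps 1 → 5 → 0, so m(1) = 0.
  α_6 = 5: Horner steps 1 → 2 → 5, so m(5) = 5.
Codeword c = [6, 6, 0, 2, 0, 5] ∈ F_7^6.


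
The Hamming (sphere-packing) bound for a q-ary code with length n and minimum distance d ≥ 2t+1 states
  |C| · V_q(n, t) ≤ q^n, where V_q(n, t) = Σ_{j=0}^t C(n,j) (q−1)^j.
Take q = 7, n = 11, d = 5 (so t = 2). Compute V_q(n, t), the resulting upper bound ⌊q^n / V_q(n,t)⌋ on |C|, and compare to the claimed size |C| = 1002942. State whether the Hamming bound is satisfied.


V_q(n, t) = 2047, q^n = 1977326743, Hamming bound = 965963, |C| = 1002942 > bound (violated).

Step 1: Compute V_q(n, t) = Σ_{j=0}^2 C(n, j) (q−1)^j.
  j = 0: C(11,0)·(6)^0 = 1·1 = 1.
  j = 1: C(11,1)·(6)^1 = 11·6 = 66.
  j = 2: C(11,2)·(6)^2 = 55·36 = 1980.
  V_q(n, t) = 1 + 66 + 1980 = 2047.
Step 2: q^n = 7^11 = 1977326743.
Step 3: Hamming bound ⌊q^n / V_q(n,t)⌋ = ⌊1977326743/2047⌋ = 965963.
Step 4: Compare |C| = 1002942 to 965963: violated.
The claimed |C| lies above the Hamming bound, so no 7-ary code of length 11 with d ≥ 5 can have 1002942 codewords.


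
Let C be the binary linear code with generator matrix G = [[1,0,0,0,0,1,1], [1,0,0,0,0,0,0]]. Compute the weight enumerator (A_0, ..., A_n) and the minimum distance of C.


Weight distribution: A_0 = 1, A_1 = 1, A_2 = 1, A_3 = 1. Minimum distance d = 1.

Enumerate all 2^2 = 4 messages m ∈ F_2^2.
For each, compute codeword c = mG in F_2^7, then tally its weight.
  m = 00 → c = 0000000, weight = 0.
  m = 10 → c = 1000011, weight = 3.
  m = 01 → c = 1000000, weight = 1.
  m = 11 → c = 0000011, weight = 2.
Tally weights:
  weight 0: 1 codewords.
  weight 1: 1 codewords.
  weight 2: 1 codewords.
  weight 3: 1 codewords.
Minimum distance d = smallest w > 0 with A_w > 0 = 1.
Sanity: Σ A_w = 4 = 2^2 = 4 ✓.


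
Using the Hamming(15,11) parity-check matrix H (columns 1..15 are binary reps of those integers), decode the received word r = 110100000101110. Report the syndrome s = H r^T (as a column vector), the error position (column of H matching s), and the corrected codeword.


s = (0, 0, 1, 0)^T, error position = 2, corrected codeword c = 100100000101110

Compute s = H r^T mod 2 one row at a time:
  s_1 = 0 + 0 + 1 + 0 + 1 + 1 + 1 + 0 = 4 ≡ 0 (mod 2).
  s_2 = 1 + 0 + 0 + 0 + 1 + 1 + 1 + 0 = 4 ≡ 0 (mod 2).
  s_3 = 1 + 0 + 0 + 0 + 1 + 0 + 1 + 0 = 3 ≡ 1 (mod 2).
  s_4 = 1 + 0 + 0 + 0 + 0 + 0 + 1 + 0 = 2 ≡ 0 (mod 2).
s = (0, 0, 1, 0)^T — this equals column 2 of H (binary 0010), so error is at position 2.
Correct: flip bit 2 of r = 110100000101110 to get c = 100100000101110.


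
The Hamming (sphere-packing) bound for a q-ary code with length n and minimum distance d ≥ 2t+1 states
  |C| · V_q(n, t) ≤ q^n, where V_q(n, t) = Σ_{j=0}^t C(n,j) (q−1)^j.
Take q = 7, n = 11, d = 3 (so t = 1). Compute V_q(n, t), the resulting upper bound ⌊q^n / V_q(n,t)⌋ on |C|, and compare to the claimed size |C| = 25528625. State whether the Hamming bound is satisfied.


V_q(n, t) = 67, q^n = 1977326743, Hamming bound = 29512339, |C| = 25528625 ≤ bound (satisfied).

Step 1: Compute V_q(n, t) = Σ_{j=0}^1 C(n, j) (q−1)^j.
  j = 0: C(11,0)·(6)^0 = 1·1 = 1.
  j = 1: C(11,1)·(6)^1 = 11·6 = 66.
  V_q(n, t) = 1 + 66 = 67.
Step 2: q^n = 7^11 = 1977326743.
Step 3: Hamming bound ⌊q^n / V_q(n,t)⌋ = ⌊1977326743/67⌋ = 29512339.
Step 4: Compare |C| = 25528625 to 29512339: satisfied.
The claimed |C| lies below the Hamming bound.


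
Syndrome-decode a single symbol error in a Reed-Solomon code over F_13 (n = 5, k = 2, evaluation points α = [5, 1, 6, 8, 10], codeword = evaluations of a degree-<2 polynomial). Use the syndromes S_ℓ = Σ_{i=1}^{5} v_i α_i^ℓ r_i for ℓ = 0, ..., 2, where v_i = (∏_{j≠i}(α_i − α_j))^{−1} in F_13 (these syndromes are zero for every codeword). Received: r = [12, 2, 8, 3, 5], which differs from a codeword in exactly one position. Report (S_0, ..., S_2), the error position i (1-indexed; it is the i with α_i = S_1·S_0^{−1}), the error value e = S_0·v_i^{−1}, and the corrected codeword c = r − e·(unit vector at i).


S = (6, 9, 7), error at position 4, error magnitude e = 3, c = [12, 2, 8, 0, 5].

Step 1: column multipliers v_i = (∏_{j≠i}(α_i − α_j))^{−1} mod 13.
  i = 1 (α = 5): (5−1)(5−6)(5−8)(5−10) = 4·(−1)·(−3)·(−5) = −60 ≡ 5, so v_1 = 5^{−1} = 8 (mod 13).
  i = 2 (α = 1): (1−5)(1−6)(1−8)(1−10) = (−4)·(−5)·(−7)·(−9) = 1260 ≡ 12, so v_2 = 12^{−1} = 12 (mod 13).
  i = 3 (α = 6): (6−5)(6−1)(6−8)(6−10) = 1·5·(−2)·(−4) = 40 ≡ 1, so v_3 = 1^{−1} = 1 (mod 13).
  i = 4 (α = 8): (8−5)(8−1)(8−6)(8−10) = 3·7·2·(−2) = −84 ≡ 7, so v_4 = 7^{−1} = 2 (mod 13).
  i = 5 (α = 10): (10−5)(10−1)(10−6)(10−8) = 5·9·4·2 = 360 ≡ 9, so v_5 = 9^{−1} = 3 (mod 13).
  v = [8, 12, 1, 2, 3].
Step 2: syndromes of r = [12, 2, 8, 3, 5] (all sums mod 13).
  S_0 = Σ v_i r_i = 8·12 + 12·2 + 1·8 + 2·3 + 3·5 = 149 ≡ 6.
  S_1 = Σ v_i α_i r_i = 8·5·12 + 12·1·2 + 1·6·8 + 2·8·3 + 3·10·5 = 750 ≡ 9.
  α_i^2 mod 13 = [12, 1, 10, 12, 9].
  S_2 = Σ v_i α_i^2 r_i = 8·12·12 + 12·1·2 + 1·10·8 + 2·12·3 + 3·9·5 = 1463 ≡ 7.
  S = (6, 9, 7) ≠ 0, so r is not a codeword (an error is present).
Step 3: locate the error. For a single error e at position i, S_ℓ = v_i·e·α_i^ℓ, so α_err = S_1/S_0.
  S_0^{−1} = 6^{−1} = 11 (mod 13), so α_err = 9·11 = 99 ≡ 8 = α_4. Error position i = 4.
  Consistency check: S_2/S_1 = 7·3 = 21 ≡ 8 = α_err ✓ (single-error assumption holds).
Step 4: error magnitude e = S_0/v_4 = S_0·∏_{j≠4}(α_4 − α_j) = 6·7 = 42 ≡ 3 (mod 13).
Step 5: correct position 4: c_4 = r_4 − e = 3 − 3 ≡ 0 (mod 13). Hence c = [12, 2, 8, 0, 5].
  Check: interpolating c through the α_i gives m(x) = 6 + 9·x (degree < 2) with m(α_i) = c_i for every i, so c is indeed a codeword.


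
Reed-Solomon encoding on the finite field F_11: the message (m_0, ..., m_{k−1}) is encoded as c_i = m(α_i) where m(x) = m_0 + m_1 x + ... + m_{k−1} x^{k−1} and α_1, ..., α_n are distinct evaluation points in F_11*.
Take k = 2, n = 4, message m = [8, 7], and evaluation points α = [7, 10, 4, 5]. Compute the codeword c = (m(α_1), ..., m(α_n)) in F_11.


c = [2, 1, 3, 10]

Message polynomial: m(x) = 8 + 7·x (mod 11).
For each evaluation point α_i, compute m(α_i) mod 11:
  α_1 = 7: Horner steps 7 → 2, so m(7) = 2.
  α_2 = 10: Horner steps 7 → 1, so m(10) = 1.
  α_3 = 4: Horner steps 7 → 3, so m(4) = 3.
  α_4 = 5: Horner steps 7 → 10, so m(5) = 10.
Codeword c = [2, 1, 3, 10] ∈ F_11^4.


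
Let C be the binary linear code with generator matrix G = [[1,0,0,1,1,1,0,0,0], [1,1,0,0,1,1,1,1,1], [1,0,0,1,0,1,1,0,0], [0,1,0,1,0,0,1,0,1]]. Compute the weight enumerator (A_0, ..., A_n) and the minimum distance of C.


Weight distribution: A_0 = 1, A_1 = 1, A_2 = 1, A_3 = 1, A_4 = 5, A_5 = 5, A_6 = 1, A_7 = 1. Minimum distance d = 1.

Enumerate all 2^4 = 16 messages m ∈ F_2^4.
For each, compute codeword c = mG in F_2^9, then tally its weight.
  m = 0000 → c = 000000000, weight = 0.
  m = 1000 → c = 100111000, weight = 4.
  m = 0100 → c = 110011111, weight = 7.
  m = 1100 → c = 010100111, weight = 5.
  m = 0010 → c = 100101100, weight = 4.
  m = 1010 → c = 000010100, weight = 2.
  m = 0110 → c = 010110011, weight = 5.
  m = 1110 → c = 110001011, weight = 5.
  m = 0001 → c = 010100101, weight = 4.
  m = 1001 → c = 110011101, weight = 6.
  m = 0101 → c = 100111010, weight = 5.
  m = 1101 → c = 000000010, weight = 1.
  m = 0011 → c = 110001001, weight = 4.
  m = 1011 → c = 010110001, weight = 4.
  m = 0111 → c = 000010110, weight = 3.
  m = 1111 → c = 100101110, weight = 5.
Tally weights:
  weight 0: 1 codewords.
  weight 1: 1 codewords.
  weight 2: 1 codewords.
  weight 3: 1 codewords.
  weight 4: 5 codewords.
  weight 5: 5 codewords.
  weight 6: 1 codewords.
  weight 7: 1 codewords.
Minimum distance d = smallest w > 0 with A_w > 0 = 1.
Sanity: Σ A_w = 16 = 2^4 = 16 ✓.


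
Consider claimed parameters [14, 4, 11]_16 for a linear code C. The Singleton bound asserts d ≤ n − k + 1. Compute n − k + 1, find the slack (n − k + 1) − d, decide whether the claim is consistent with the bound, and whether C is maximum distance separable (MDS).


Singleton RHS = n − k + 1 = 11, slack = 0, bound satisfied, MDS.

Singleton bound: d ≤ n − k + 1.
Here n = 14, k = 4, so n − k + 1 = 11.
Given d = 11, check d ≤ 11: YES.
Slack = (n − k + 1) − d = 0.
The code is MDS (slack = 0).
Description: the claimed parameters are [14, 4, 11]_16; such a code would be MDS (meets Singleton bound).


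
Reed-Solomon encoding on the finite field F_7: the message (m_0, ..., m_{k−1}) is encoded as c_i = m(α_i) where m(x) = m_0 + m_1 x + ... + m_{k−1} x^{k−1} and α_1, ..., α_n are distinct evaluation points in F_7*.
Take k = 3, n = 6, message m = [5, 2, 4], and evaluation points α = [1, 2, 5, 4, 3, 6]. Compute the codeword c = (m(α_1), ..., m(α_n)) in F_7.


c = [4, 4, 3, 0, 5, 0]

Message polynomial: m(x) = 5 + 2·x + 4·x^2 (mod 7).
For each evaluation point α_i, compute m(α_i) mod 7:
  α_1 = 1: Horner steps 4 → 6 → 4, so m(1) = 4.
  α_2 = 2: Horner steps 4 → 3 → 4, so m(2) = 4.
  α_3 = 5: Horner steps 4 → 1 → 3, so m(5) = 3.
  α_4 = 4: Horner steps 4 → 4 → 0, so m(4) = 0.
  α_5 = 3: Horner steps 4 → 0 → 5, so m(3) = 5.
  α_6 = 6: Horner steps 4 → 5 → 0, so m(6) = 0.
Codeword c = [4, 4, 3, 0, 5, 0] ∈ F_7^6.


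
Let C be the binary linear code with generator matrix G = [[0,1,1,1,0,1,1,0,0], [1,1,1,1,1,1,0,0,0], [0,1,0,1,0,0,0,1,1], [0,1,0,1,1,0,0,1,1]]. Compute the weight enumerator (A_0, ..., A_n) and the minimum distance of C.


Weight distribution: A_0 = 1, A_1 = 1, A_2 = 1, A_3 = 1, A_4 = 1, A_5 = 5, A_6 = 5, A_7 = 1. Minimum distance d = 1.

Enumerate all 2^4 = 16 messages m ∈ F_2^4.
For each, compute codeword c = mG in F_2^9, then tally its weight.
  m = 0000 → c = 000000000, weight = 0.
  m = 1000 → c = 011101100, weight = 5.
  m = 0100 → c = 111111000, weight = 6.
  m = 1100 → c = 100010100, weight = 3.
  m = 0010 → c = 010100011, weight = 4.
  m = 1010 → c = 001001111, weight = 5.
  m = 0110 → c = 101011011, weight = 6.
  m = 1110 → c = 110110111, weight = 7.
  m = 0001 → c = 010110011, weight = 5.
  m = 1001 → c = 001011111, weight = 6.
  m = 0101 → c = 101001011, weight = 5.
  m = 1101 → c = 110100111, weight = 6.
  m = 0011 → c = 000010000, weight = 1.
  m = 1011 → c = 011111100, weight = 6.
  m = 0111 → c = 111101000, weight = 5.
  m = 1111 → c = 100000100, weight = 2.
Tally weights:
  weight 0: 1 codewords.
  weight 1: 1 codewords.
  weight 2: 1 codewords.
  weight 3: 1 codewords.
  weight 4: 1 codewords.
  weight 5: 5 codewords.
  weight 6: 5 codewords.
  weight 7: 1 codewords.
Minimum distance d = smallest w > 0 with A_w > 0 = 1.
Sanity: Σ A_w = 16 = 2^4 = 16 ✓.


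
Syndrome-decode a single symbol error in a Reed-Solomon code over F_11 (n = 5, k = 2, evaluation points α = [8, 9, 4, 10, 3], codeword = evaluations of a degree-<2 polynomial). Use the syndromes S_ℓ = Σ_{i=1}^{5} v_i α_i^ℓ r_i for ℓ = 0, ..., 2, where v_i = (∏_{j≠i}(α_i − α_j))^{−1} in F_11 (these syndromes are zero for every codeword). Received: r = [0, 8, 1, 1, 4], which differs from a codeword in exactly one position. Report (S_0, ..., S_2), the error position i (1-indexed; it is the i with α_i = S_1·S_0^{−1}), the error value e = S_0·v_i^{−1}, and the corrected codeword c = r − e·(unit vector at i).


S = (1, 10, 1), error at position 4, error magnitude e = 7, c = [0, 8, 1, 5, 4].

Step 1: column multipliers v_i = (∏_{j≠i}(α_i − α_j))^{−1} mod 11.
  i = 1 (α = 8): (8−9)(8−4)(8−10)(8−3) = (−1)·4·(−2)·5 = 40 ≡ 7, so v_1 = 7^{−1} = 8 (mod 11).
  i = 2 (α = 9): (9−8)(9−4)(9−10)(9−3) = 1·5·(−1)·6 = −30 ≡ 3, so v_2 = 3^{−1} = 4 (mod 11).
  i = 3 (α = 4): (4−8)(4−9)(4−10)(4−3) = (−4)·(−5)·(−6)·1 = −120 ≡ 1, so v_3 = 1^{−1} = 1 (mod 11).
  i = 4 (α = 10): (10−8)(10−9)(10−4)(10−3) = 2·1·6·7 = 84 ≡ 7, so v_4 = 7^{−1} = 8 (mod 11).
  i = 5 (α = 3): (3−8)(3−9)(3−4)(3−10) = (−5)·(−6)·(−1)·(−7) = 210 ≡ 1, so v_5 = 1^{−1} = 1 (mod 11).
  v = [8, 4, 1, 8, 1].
Step 2: syndromes of r = [0, 8, 1, 1, 4] (all sums mod 11).
  S_0 = Σ v_i r_i = 8·0 + 4·8 + 1·1 + 8·1 + 1·4 = 45 ≡ 1.
  S_1 = Σ v_i α_i r_i = 8·8·0 + 4·9·8 + 1·4·1 + 8·10·1 + 1·3·4 = 384 ≡ 10.
  α_i^2 mod 11 = [9, 4, 5, 1, 9].
  S_2 = Σ v_i α_i^2 r_i = 8·9·0 + 4·4·8 + 1·5·1 + 8·1·1 + 1·9·4 = 177 ≡ 1.
  S = (1, 10, 1) ≠ 0, so r is not a codeword (an error is present).
Step 3: locate the error. For a single error e at position i, S_ℓ = v_i·e·α_i^ℓ, so α_err = S_1/S_0.
  S_0^{−1} = 1^{−1} = 1 (mod 11), so α_err = 10·1 = 10 ≡ 10 = α_4. Error position i = 4.
  Consistency check: S_2/S_1 = 1·10 = 10 ≡ 10 = α_err ✓ (single-error assumption holds).
Step 4: error magnitude e = S_0/v_4 = S_0·∏_{j≠4}(α_4 − α_j) = 1·7 = 7 ≡ 7 (mod 11).
Step 5: correct position 4: c_4 = r_4 − e = 1 − 7 ≡ 5 (mod 11). Hence c = [0, 8, 1, 5, 4].
  Check: interpolating c through the α_i gives m(x) = 2 + 8·x (degree < 2) with m(α_i) = c_i for every i, so c is indeed a codeword.


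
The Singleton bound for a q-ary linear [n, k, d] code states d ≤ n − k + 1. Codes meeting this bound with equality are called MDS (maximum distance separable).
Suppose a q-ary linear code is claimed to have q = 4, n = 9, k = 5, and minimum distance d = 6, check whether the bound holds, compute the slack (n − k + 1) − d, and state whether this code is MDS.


Singleton RHS = n − k + 1 = 5, slack = -1, bound violated (no such code; not MDS).

Singleton bound: d ≤ n − k + 1.
Here n = 9, k = 5, so n − k + 1 = 5.
Given d = 6, check d ≤ 5: NO.
Slack = (n − k + 1) − d = -1.
The slack is negative: d = 6 exceeds n − k + 1 = 5 by 1, so the Singleton bound is violated and no linear [9, 5, 6]_4 code can exist. In particular it is not MDS (MDS requires d = n − k + 1 exactly).
Description: the claimed parameters are [9, 5, 6]_4; such a code would be impossible (violates the Singleton bound).


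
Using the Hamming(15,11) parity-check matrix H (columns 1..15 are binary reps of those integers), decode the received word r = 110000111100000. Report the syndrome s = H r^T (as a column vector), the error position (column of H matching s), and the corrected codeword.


s = (1, 1, 1, 1)^T, error position = 15, corrected codeword c = 110000111100001

Compute s = H r^T mod 2 one row at a time:
  s_1 = 1 + 1 + 1 + 0 + 0 + 0 + 0 + 0 = 3 ≡ 1 (mod 2).
  s_2 = 0 + 0 + 0 + 1 + 0 + 0 + 0 + 0 = 1 ≡ 1 (mod 2).
  s_3 = 1 + 0 + 0 + 1 + 1 + 0 + 0 + 0 = 3 ≡ 1 (mod 2).
  s_4 = 1 + 0 + 0 + 1 + 1 + 0 + 0 + 0 = 3 ≡ 1 (mod 2).
s = (1, 1, 1, 1)^T — this equals column 15 of H (binary 1111), so error is at position 15.
Correct: flip bit 15 of r = 110000111100000 to get c = 110000111100001.


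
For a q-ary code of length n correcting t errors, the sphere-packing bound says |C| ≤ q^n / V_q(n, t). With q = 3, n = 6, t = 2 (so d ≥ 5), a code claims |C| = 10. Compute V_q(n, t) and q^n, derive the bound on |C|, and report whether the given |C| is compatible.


V_q(n, t) = 73, q^n = 729, Hamming bound = 9, |C| = 10 > bound (violated).

Step 1: Compute V_q(n, t) = Σ_{j=0}^2 C(n, j) (q−1)^j.
  j = 0: C(6,0)·(2)^0 = 1·1 = 1.
  j = 1: C(6,1)·(2)^1 = 6·2 = 12.
  j = 2: C(6,2)·(2)^2 = 15·4 = 60.
  V_q(n, t) = 1 + 12 + 60 = 73.
Step 2: q^n = 3^6 = 729.
Step 3: Hamming bound ⌊q^n / V_q(n,t)⌋ = ⌊729/73⌋ = 9.
Step 4: Compare |C| = 10 to 9: violated.
The claimed |C| lies above the Hamming bound, so no 3-ary code of length 6 with d ≥ 5 can have 10 codewords.


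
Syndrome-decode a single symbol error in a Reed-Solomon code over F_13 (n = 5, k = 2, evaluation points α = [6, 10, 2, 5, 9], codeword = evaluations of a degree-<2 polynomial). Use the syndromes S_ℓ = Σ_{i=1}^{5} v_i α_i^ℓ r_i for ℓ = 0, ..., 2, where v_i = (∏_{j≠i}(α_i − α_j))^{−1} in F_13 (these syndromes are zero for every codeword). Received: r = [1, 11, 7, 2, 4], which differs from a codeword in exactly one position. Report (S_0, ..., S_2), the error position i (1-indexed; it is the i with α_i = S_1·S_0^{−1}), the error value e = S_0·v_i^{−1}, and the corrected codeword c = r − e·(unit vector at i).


S = (2, 12, 7), error at position 1, error magnitude e = 5, c = [9, 11, 7, 2, 4].

Step 1: column multipliers v_i = (∏_{j≠i}(α_i − α_j))^{−1} mod 13.
  i = 1 (α = 6): (6−10)(6−2)(6−5)(6−9) = (−4)·4·1·(−3) = 48 ≡ 9, so v_1 = 9^{−1} = 3 (mod 13).
  i = 2 (α = 10): (10−6)(10−2)(10−5)(10−9) = 4·8·5·1 = 160 ≡ 4, so v_2 = 4^{−1} = 10 (mod 13).
  i = 3 (α = 2): (2−6)(2−10)(2−5)(2−9) = (−4)·(−8)·(−3)·(−7) = 672 ≡ 9, so v_3 = 9^{−1} = 3 (mod 13).
  i = 4 (α = 5): (5−6)(5−10)(5−2)(5−9) = (−1)·(−5)·3·(−4) = −60 ≡ 5, so v_4 = 5^{−1} = 8 (mod 13).
  i = 5 (α = 9): (9−6)(9−10)(9−2)(9−5) = 3·(−1)·7·4 = −84 ≡ 7, so v_5 = 7^{−1} = 2 (mod 13).
  v = [3, 10, 3, 8, 2].
Step 2: syndromes of r = [1, 11, 7, 2, 4] (all sums mod 13).
  S_0 = Σ v_i r_i = 3·1 + 10·11 + 3·7 + 8·2 + 2·4 = 158 ≡ 2.
  S_1 = Σ v_i α_i r_i = 3·6·1 + 10·10·11 + 3·2·7 + 8·5·2 + 2·9·4 = 1312 ≡ 12.
  α_i^2 mod 13 = [10, 9, 4, 12, 3].
  S_2 = Σ v_i α_i^2 r_i = 3·10·1 + 10·9·11 + 3·4·7 + 8·12·2 + 2·3·4 = 1320 ≡ 7.
  S = (2, 12, 7) ≠ 0, so r is not a codeword (an error is present).
Step 3: locate the error. For a single error e at position i, S_ℓ = v_i·e·α_i^ℓ, so α_err = S_1/S_0.
  S_0^{−1} = 2^{−1} = 7 (mod 13), so α_err = 12·7 = 84 ≡ 6 = α_1. Error position i = 1.
  Consistency check: S_2/S_1 = 7·12 = 84 ≡ 6 = α_err ✓ (single-error assumption holds).
Step 4: error magnitude e = S_0/v_1 = S_0·∏_{j≠1}(α_1 − α_j) = 2·9 = 18 ≡ 5 (mod 13).
Step 5: correct position 1: c_1 = r_1 − e = 1 − 5 ≡ 9 (mod 13). Hence c = [9, 11, 7, 2, 4].
  Check: interpolating c through the α_i gives m(x) = 6 + 7·x (degree < 2) with m(α_i) = c_i for every i, so c is indeed a codeword.


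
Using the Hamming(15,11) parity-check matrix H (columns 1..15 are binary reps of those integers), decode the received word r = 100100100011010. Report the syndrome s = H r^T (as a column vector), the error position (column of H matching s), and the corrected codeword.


s = (1, 0, 1, 1)^T, error position = 11, corrected codeword c = 100100100001010

Compute s = H r^T mod 2 one row at a time:
  s_1 = 0 + 0 + 0 + 1 + 1 + 0 + 1 + 0 = 3 ≡ 1 (mod 2).
  s_2 = 1 + 0 + 0 + 1 + 1 + 0 + 1 + 0 = 4 ≡ 0 (mod 2).
  s_3 = 0 + 0 + 0 + 1 + 0 + 1 + 1 + 0 = 3 ≡ 1 (mod 2).
  s_4 = 1 + 0 + 0 + 1 + 0 + 1 + 0 + 0 = 3 ≡ 1 (mod 2).
s = (1, 0, 1, 1)^T — this equals column 11 of H (binary 1011), so error is at position 11.
Correct: flip bit 11 of r = 100100100011010 to get c = 100100100001010.


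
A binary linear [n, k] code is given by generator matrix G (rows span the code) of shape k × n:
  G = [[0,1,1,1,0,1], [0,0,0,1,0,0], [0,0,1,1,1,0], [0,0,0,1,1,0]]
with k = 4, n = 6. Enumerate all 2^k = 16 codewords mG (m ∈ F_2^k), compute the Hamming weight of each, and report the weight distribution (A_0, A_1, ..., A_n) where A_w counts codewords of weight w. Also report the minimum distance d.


Weight distribution: A_0 = 1, A_1 = 3, A_2 = 4, A_3 = 4, A_4 = 3, A_5 = 1. Minimum distance d = 1.

Enumerate all 2^4 = 16 messages m ∈ F_2^4.
For each, compute codeword c = mG in F_2^6, then tally its weight.
  m = 0000 → c = 000000, weight = 0.
  m = 1000 → c = 011101, weight = 4.
  m = 0100 → c = 000100, weight = 1.
  m = 1100 → c = 011001, weight = 3.
  m = 0010 → c = 001110, weight = 3.
  m = 1010 → c = 010011, weight = 3.
  m = 0110 → c = 001010, weight = 2.
  m = 1110 → c = 010111, weight = 4.
  m = 0001 → c = 000110, weight = 2.
  m = 1001 → c = 011011, weight = 4.
  m = 0101 → c = 000010, weight = 1.
  m = 1101 → c = 011111, weight = 5.
  m = 0011 → c = 001000, weight = 1.
  m = 1011 → c = 010101, weight = 3.
  m = 0111 → c = 001100, weight = 2.
  m = 1111 → c = 010001, weight = 2.
Tally weights:
  weight 0: 1 codewords.
  weight 1: 3 codewords.
  weight 2: 4 codewords.
  weight 3: 4 codewords.
  weight 4: 3 codewords.
  weight 5: 1 codewords.
Minimum distance d = smallest w > 0 with A_w > 0 = 1.
Sanity: Σ A_w = 16 = 2^4 = 16 ✓.


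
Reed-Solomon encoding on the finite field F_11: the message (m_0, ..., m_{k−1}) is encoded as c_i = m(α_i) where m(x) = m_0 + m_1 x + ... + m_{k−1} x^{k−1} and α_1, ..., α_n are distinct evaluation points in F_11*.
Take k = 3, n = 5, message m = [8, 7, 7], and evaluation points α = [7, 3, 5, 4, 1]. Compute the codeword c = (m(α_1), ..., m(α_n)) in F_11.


c = [4, 4, 9, 5, 0]

Message polynomial: m(x) = 8 + 7·x + 7·x^2 (mod 11).
For each evaluation point α_i, compute m(α_i) mod 11:
  α_1 = 7: Horner steps 7 → 1 → 4, so m(7) = 4.
  α_2 = 3: Horner steps 7 → 6 → 4, so m(3) = 4.
  α_3 = 5: Horner steps 7 → 9 → 9, so m(5) = 9.
  α_4 = 4: Horner steps 7 → 2 → 5, so m(4) = 5.
  α_5 = 1: Horner steps 7 → 3 → 0, so m(1) = 0.
Codeword c = [4, 4, 9, 5, 0] ∈ F_11^5.


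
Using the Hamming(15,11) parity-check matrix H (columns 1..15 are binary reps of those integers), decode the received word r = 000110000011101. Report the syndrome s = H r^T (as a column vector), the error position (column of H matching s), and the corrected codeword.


s = (0, 1, 0, 0)^T, error position = 4, corrected codeword c = 000010000011101

Compute s = H r^T mod 2 one row at a time:
  s_1 = 0 + 0 + 0 + 1 + 1 + 1 + 0 + 1 = 4 ≡ 0 (mod 2).
  s_2 = 1 + 1 + 0 + 0 + 1 + 1 + 0 + 1 = 5 ≡ 1 (mod 2).
  s_3 = 0 + 0 + 0 + 0 + 0 + 1 + 0 + 1 = 2 ≡ 0 (mod 2).
  s_4 = 0 + 0 + 1 + 0 + 0 + 1 + 1 + 1 = 4 ≡ 0 (mod 2).
s = (0, 1, 0, 0)^T — this equals column 4 of H (binary 0100), so error is at position 4.
Correct: flip bit 4 of r = 000110000011101 to get c = 000010000011101.


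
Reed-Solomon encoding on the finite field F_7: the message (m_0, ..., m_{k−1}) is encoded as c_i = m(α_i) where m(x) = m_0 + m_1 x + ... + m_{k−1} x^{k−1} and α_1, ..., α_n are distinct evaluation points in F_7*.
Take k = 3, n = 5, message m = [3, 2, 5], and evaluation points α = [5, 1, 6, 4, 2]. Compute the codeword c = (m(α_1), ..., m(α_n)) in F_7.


c = [5, 3, 6, 0, 6]

Message polynomial: m(x) = 3 + 2·x + 5·x^2 (mod 7).
For each evaluation point α_i, compute m(α_i) mod 7:
  α_1 = 5: Horner steps 5 → 6 → 5, so m(5) = 5.
  α_2 = 1: Horner steps 5 → 0 → 3, so m(1) = 3.
  α_3 = 6: Horner steps 5 → 4 → 6, so m(6) = 6.
  α_4 = 4: Horner steps 5 → 1 → 0, so m(4) = 0.
  α_5 = 2: Horner steps 5 → 5 → 6, so m(2) = 6.
Codeword c = [5, 3, 6, 0, 6] ∈ F_7^5.


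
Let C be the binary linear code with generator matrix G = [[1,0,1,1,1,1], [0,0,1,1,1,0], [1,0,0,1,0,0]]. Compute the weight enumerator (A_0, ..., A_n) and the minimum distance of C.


Weight distribution: A_0 = 1, A_2 = 3, A_3 = 3, A_5 = 1. Minimum distance d = 2.

Enumerate all 2^3 = 8 messages m ∈ F_2^3.
For each, compute codeword c = mG in F_2^6, then tally its weight.
  m = 000 → c = 000000, weight = 0.
  m = 100 → c = 101111, weight = 5.
  m = 010 → c = 001110, weight = 3.
  m = 110 → c = 100001, weight = 2.
  m = 001 → c = 100100, weight = 2.
  m = 101 → c = 001011, weight = 3.
  m = 011 → c = 101010, weight = 3.
  m = 111 → c = 000101, weight = 2.
Tally weights:
  weight 0: 1 codewords.
  weight 2: 3 codewords.
  weight 3: 3 codewords.
  weight 5: 1 codewords.
Minimum distance d = smallest w > 0 with A_w > 0 = 2.
Sanity: Σ A_w = 8 = 2^3 = 8 ✓.


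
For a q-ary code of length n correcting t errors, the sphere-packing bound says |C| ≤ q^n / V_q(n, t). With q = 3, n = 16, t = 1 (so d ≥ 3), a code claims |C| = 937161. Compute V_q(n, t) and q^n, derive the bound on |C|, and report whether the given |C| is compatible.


V_q(n, t) = 33, q^n = 43046721, Hamming bound = 1304446, |C| = 937161 ≤ bound (satisfied).

Step 1: Compute V_q(n, t) = Σ_{j=0}^1 C(n, j) (q−1)^j.
  j = 0: C(16,0)·(2)^0 = 1·1 = 1.
  j = 1: C(16,1)·(2)^1 = 16·2 = 32.
  V_q(n, t) = 1 + 32 = 33.
Step 2: q^n = 3^16 = 43046721.
Step 3: Hamming bound ⌊q^n / V_q(n,t)⌋ = ⌊43046721/33⌋ = 1304446.
Step 4: Compare |C| = 937161 to 1304446: satisfied.
The claimed |C| lies below the Hamming bound.


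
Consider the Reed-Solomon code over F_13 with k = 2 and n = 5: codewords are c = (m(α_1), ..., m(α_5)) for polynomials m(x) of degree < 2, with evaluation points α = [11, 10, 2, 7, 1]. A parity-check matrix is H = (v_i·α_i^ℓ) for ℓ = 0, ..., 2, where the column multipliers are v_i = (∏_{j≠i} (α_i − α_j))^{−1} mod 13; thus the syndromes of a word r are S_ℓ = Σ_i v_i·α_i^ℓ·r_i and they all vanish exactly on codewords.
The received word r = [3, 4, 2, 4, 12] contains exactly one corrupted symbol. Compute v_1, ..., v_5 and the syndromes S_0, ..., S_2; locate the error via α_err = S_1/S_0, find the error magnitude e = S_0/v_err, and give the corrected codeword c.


S = (6, 8, 2), error at position 2, error magnitude e = 4, c = [3, 0, 2, 4, 12].

Step 1: column multipliers v_i = (∏_{j≠i}(α_i − α_j))^{−1} mod 13.
  i = 1 (α = 11): (11−10)(11−2)(11−7)(11−1) = 1·9·4·10 = 360 ≡ 9, so v_1 = 9^{−1} = 3 (mod 13).
  i = 2 (α = 10): (10−11)(10−2)(10−7)(10−1) = (−1)·8·3·9 = −216 ≡ 5, so v_2 = 5^{−1} = 8 (mod 13).
  i = 3 (α = 2): (2−11)(2−10)(2−7)(2−1) = (−9)·(−8)·(−5)·1 = −360 ≡ 4, so v_3 = 4^{−1} = 10 (mod 13).
  i = 4 (α = 7): (7−11)(7−10)(7−2)(7−1) = (−4)·(−3)·5·6 = 360 ≡ 9, so v_4 = 9^{−1} = 3 (mod 13).
  i = 5 (α = 1): (1−11)(1−10)(1−2)(1−7) = (−10)·(−9)·(−1)·(−6) = 540 ≡ 7, so v_5 = 7^{−1} = 2 (mod 13).
  v = [3, 8, 10, 3, 2].
Step 2: syndromes of r = [3, 4, 2, 4, 12] (all sums mod 13).
  S_0 = Σ v_i r_i = 3·3 + 8·4 + 10·2 + 3·4 + 2·12 = 97 ≡ 6.
  S_1 = Σ v_i α_i r_i = 3·11·3 + 8·10·4 + 10·2·2 + 3·7·4 + 2·1·12 = 567 ≡ 8.
  α_i^2 mod 13 = [4, 9, 4, 10, 1].
  S_2 = Σ v_i α_i^2 r_i = 3·4·3 + 8·9·4 + 10·4·2 + 3·10·4 + 2·1·12 = 548 ≡ 2.
  S = (6, 8, 2) ≠ 0, so r is not a codeword (an error is present).
Step 3: locate the error. For a single error e at position i, S_ℓ = v_i·e·α_i^ℓ, so α_err = S_1/S_0.
  S_0^{−1} = 6^{−1} = 11 (mod 13), so α_err = 8·11 = 88 ≡ 10 = α_2. Error position i = 2.
  Consistency check: S_2/S_1 = 2·5 = 10 ≡ 10 = α_err ✓ (single-error assumption holds).
Step 4: error magnitude e = S_0/v_2 = S_0·∏_{j≠2}(α_2 − α_j) = 6·5 = 30 ≡ 4 (mod 13).
Step 5: correct position 2: c_2 = r_2 − e = 4 − 4 ≡ 0 (mod 13). Hence c = [3, 0, 2, 4, 12].
  Check: interpolating c through the α_i gives m(x) = 9 + 3·x (degree < 2) with m(α_i) = c_i for every i, so c is indeed a codeword.


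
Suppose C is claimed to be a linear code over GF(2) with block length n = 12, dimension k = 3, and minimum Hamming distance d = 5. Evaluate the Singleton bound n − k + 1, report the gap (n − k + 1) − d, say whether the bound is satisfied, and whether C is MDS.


Singleton RHS = n − k + 1 = 10, slack = 5, bound satisfied, not MDS.

Singleton bound: d ≤ n − k + 1.
Here n = 12, k = 3, so n − k + 1 = 10.
Given d = 5, check d ≤ 10: YES.
Slack = (n − k + 1) − d = 5.
The code is NOT MDS (slack = 5 > 0).
Description: the claimed parameters are [12, 3, 5]_2; such a code would be non-MDS.


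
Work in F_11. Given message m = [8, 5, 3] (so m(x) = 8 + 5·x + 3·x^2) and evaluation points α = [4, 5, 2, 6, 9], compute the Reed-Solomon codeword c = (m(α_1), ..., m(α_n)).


c = [10, 9, 8, 3, 10]

Message polynomial: m(x) = 8 + 5·x + 3·x^2 (mod 11).
For each evaluation point α_i, compute m(α_i) mod 11:
  α_1 = 4: Horner steps 3 → 6 → 10, so m(4) = 10.
  α_2 = 5: Horner steps 3 → 9 → 9, so m(5) = 9.
  α_3 = 2: Horner steps 3 → 0 → 8, so m(2) = 8.
  α_4 = 6: Horner steps 3 → 1 → 3, so m(6) = 3.
  α_5 = 9: Horner steps 3 → 10 → 10, so m(9) = 10.
Codeword c = [10, 9, 8, 3, 10] ∈ F_11^5.


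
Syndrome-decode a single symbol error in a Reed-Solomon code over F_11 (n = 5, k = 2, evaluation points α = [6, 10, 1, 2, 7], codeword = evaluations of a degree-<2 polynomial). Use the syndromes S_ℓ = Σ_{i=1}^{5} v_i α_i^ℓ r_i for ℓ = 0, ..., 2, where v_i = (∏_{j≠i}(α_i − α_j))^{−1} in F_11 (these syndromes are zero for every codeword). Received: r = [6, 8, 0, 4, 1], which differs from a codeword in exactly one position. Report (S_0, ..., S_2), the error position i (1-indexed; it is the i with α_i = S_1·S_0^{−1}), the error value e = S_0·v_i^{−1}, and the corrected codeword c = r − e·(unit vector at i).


S = (4, 4, 4), error at position 3, error magnitude e = 2, c = [6, 8, 9, 4, 1].

Step 1: column multipliers v_i = (∏_{j≠i}(α_i − α_j))^{−1} mod 11.
  i = 1 (α = 6): (6−10)(6−1)(6−2)(6−7) = (−4)·5·4·(−1) = 80 ≡ 3, so v_1 = 3^{−1} = 4 (mod 11).
  i = 2 (α = 10): (10−6)(10−1)(10−2)(10−7) = 4·9·8·3 = 864 ≡ 6, so v_2 = 6^{−1} = 2 (mod 11).
  i = 3 (α = 1): (1−6)(1−10)(1−2)(1−7) = (−5)·(−9)·(−1)·(−6) = 270 ≡ 6, so v_3 = 6^{−1} = 2 (mod 11).
  i = 4 (α = 2): (2−6)(2−10)(2−1)(2−7) = (−4)·(−8)·1·(−5) = −160 ≡ 5, so v_4 = 5^{−1} = 9 (mod 11).
  i = 5 (α = 7): (7−6)(7−10)(7−1)(7−2) = 1·(−3)·6·5 = −90 ≡ 9, so v_5 = 9^{−1} = 5 (mod 11).
  v = [4, 2, 2, 9, 5].
Step 2: syndromes of r = [6, 8, 0, 4, 1] (all sums mod 11).
  S_0 = Σ v_i r_i = 4·6 + 2·8 + 2·0 + 9·4 + 5·1 = 81 ≡ 4.
  S_1 = Σ v_i α_i r_i = 4·6·6 + 2·10·8 + 2·1·0 + 9·2·4 + 5·7·1 = 411 ≡ 4.
  α_i^2 mod 11 = [3, 1, 1, 4, 5].
  S_2 = Σ v_i α_i^2 r_i = 4·3·6 + 2·1·8 + 2·1·0 + 9·4·4 + 5·5·1 = 257 ≡ 4.
  S = (4, 4, 4) ≠ 0, so r is not a codeword (an error is present).
Step 3: locate the error. For a single error e at position i, S_ℓ = v_i·e·α_i^ℓ, so α_err = S_1/S_0.
  S_0^{−1} = 4^{−1} = 3 (mod 11), so α_err = 4·3 = 12 ≡ 1 = α_3. Error position i = 3.
  Consistency check: S_2/S_1 = 4·3 = 12 ≡ 1 = α_err ✓ (single-error assumption holds).
Step 4: error magnitude e = S_0/v_3 = S_0·∏_{j≠3}(α_3 − α_j) = 4·6 = 24 ≡ 2 (mod 11).
Step 5: correct position 3: c_3 = r_3 − e = 0 − 2 ≡ 9 (mod 11). Hence c = [6, 8, 9, 4, 1].
  Check: interpolating c through the α_i gives m(x) = 3 + 6·x (degree < 2) with m(α_i) = c_i for every i, so c is indeed a codeword.
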